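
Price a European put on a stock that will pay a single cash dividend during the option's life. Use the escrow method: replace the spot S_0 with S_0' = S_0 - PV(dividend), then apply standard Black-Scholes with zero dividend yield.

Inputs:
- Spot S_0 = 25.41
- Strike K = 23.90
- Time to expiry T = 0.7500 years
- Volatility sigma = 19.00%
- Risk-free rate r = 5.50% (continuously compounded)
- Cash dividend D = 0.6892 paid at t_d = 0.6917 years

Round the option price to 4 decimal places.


PV(D) = D * exp(-r * t_d) = 0.6892 * 0.96267106 = 0.66347290
S_0' = S_0 - PV(D) = 25.4100 - 0.66347290 = 24.74652710
d1 = (ln(S_0'/K) + (r + sigma^2/2)*T) / (sigma*sqrt(T)) = 0.54449722
d2 = d1 - sigma*sqrt(T) = 0.37995240
exp(-rT) = 0.95958920
N(-d1) = 0.29304968; N(-d2) = 0.35199038
P = K * exp(-rT) * N(-d2) - S_0' * N(-d1) = 23.9000 * 0.95958920 * 0.35199038 - 24.74652710 * 0.29304968 = 0.8206

Answer: Price = 0.8206


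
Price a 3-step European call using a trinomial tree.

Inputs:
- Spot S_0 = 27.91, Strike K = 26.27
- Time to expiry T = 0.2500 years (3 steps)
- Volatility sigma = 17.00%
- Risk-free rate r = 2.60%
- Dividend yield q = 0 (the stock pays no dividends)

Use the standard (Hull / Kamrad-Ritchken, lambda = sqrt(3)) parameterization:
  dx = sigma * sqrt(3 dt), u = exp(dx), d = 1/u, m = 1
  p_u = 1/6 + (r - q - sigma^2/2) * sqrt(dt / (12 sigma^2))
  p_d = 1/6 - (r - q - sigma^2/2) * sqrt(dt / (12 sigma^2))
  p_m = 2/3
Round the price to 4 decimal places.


Answer: Price = V(0,0) = 2.1134

Derivation:
dt = T/N = 0.083333; dx = sigma*sqrt(3*dt) = 0.085000
u = exp(dx) = 1.088717; d = 1/u = 0.918512
p_u = 0.172328, p_m = 0.666667, p_d = 0.161005
Discount per step: exp(-r*dt) = 0.997836
Stock lattice S(k, j) with j the centered position index:
  k=0: S(0,+0) = 27.9100
  k=1: S(1,-1) = 25.6357; S(1,+0) = 27.9100; S(1,+1) = 30.3861
  k=2: S(2,-2) = 23.5467; S(2,-1) = 25.6357; S(2,+0) = 27.9100; S(2,+1) = 30.3861; S(2,+2) = 33.0819
  k=3: S(3,-3) = 21.6279; S(3,-2) = 23.5467; S(3,-1) = 25.6357; S(3,+0) = 27.9100; S(3,+1) = 30.3861; S(3,+2) = 33.0819; S(3,+3) = 36.0168
Terminal payoffs V(N, j) = max(S_T - K, 0):
  V(3,-3) = 0.000000; V(3,-2) = 0.000000; V(3,-1) = 0.000000; V(3,+0) = 1.640000; V(3,+1) = 4.116093; V(3,+2) = 6.811858; V(3,+3) = 9.746784
Backward induction: V(k, j) = exp(-r*dt) * [p_u * V(k+1, j+1) + p_m * V(k+1, j) + p_d * V(k+1, j-1)]
  V(2,-2) = exp(-r*dt) * [p_u*0.000000 + p_m*0.000000 + p_d*0.000000] = 0.000000
  V(2,-1) = exp(-r*dt) * [p_u*1.640000 + p_m*0.000000 + p_d*0.000000] = 0.282007
  V(2,+0) = exp(-r*dt) * [p_u*4.116093 + p_m*1.640000 + p_d*0.000000] = 1.798752
  V(2,+1) = exp(-r*dt) * [p_u*6.811858 + p_m*4.116093 + p_d*1.640000] = 4.172936
  V(2,+2) = exp(-r*dt) * [p_u*9.746784 + p_m*6.811858 + p_d*4.116093] = 6.868700
  V(1,-1) = exp(-r*dt) * [p_u*1.798752 + p_m*0.282007 + p_d*0.000000] = 0.496903
  V(1,+0) = exp(-r*dt) * [p_u*4.172936 + p_m*1.798752 + p_d*0.282007] = 1.959438
  V(1,+1) = exp(-r*dt) * [p_u*6.868700 + p_m*4.172936 + p_d*1.798752] = 4.246028
  V(0,+0) = exp(-r*dt) * [p_u*4.246028 + p_m*1.959438 + p_d*0.496903] = 2.113423


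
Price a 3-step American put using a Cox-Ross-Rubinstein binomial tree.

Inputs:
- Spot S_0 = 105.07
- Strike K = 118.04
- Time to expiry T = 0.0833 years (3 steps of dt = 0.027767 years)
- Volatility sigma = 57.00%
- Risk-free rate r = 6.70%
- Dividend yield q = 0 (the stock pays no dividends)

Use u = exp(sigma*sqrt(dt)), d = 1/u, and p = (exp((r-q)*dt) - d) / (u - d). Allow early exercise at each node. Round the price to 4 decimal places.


Answer: Price = V(0,0) = 15.0671

Derivation:
dt = T/N = 0.027767
u = exp(sigma*sqrt(dt)) = 1.099638; d = 1/u = 0.909390
p = (exp((r-q)*dt) - d) / (u - d) = 0.486060
Discount per step: exp(-r*dt) = 0.998141
Stock lattice S(k, i) with i counting down-moves:
  k=0: S(0,0) = 105.0700
  k=1: S(1,0) = 115.5390; S(1,1) = 95.5496
  k=2: S(2,0) = 127.0510; S(2,1) = 105.0700; S(2,2) = 86.8919
  k=3: S(3,0) = 139.7101; S(3,1) = 115.5390; S(3,2) = 95.5496; S(3,3) = 79.0186
Terminal payoffs V(N, i) = max(K - S_T, 0):
  V(3,0) = 0.000000; V(3,1) = 2.501040; V(3,2) = 22.490370; V(3,3) = 39.021358
Backward induction: V(k, i) = exp(-r*dt) * [p * V(k+1, i) + (1-p) * V(k+1, i+1)]; then take max(V_cont, immediate exercise) for American.
  V(2,0) = exp(-r*dt) * [p*0.000000 + (1-p)*2.501040] = 1.282994; exercise = 0.000000; V(2,0) = max -> 1.282994
  V(2,1) = exp(-r*dt) * [p*2.501040 + (1-p)*22.490370] = 12.750606; exercise = 12.970000; V(2,1) = max -> 12.970000
  V(2,2) = exp(-r*dt) * [p*22.490370 + (1-p)*39.021358] = 30.928708; exercise = 31.148102; V(2,2) = max -> 31.148102
  V(1,0) = exp(-r*dt) * [p*1.282994 + (1-p)*12.970000] = 7.275862; exercise = 2.501040; V(1,0) = max -> 7.275862
  V(1,1) = exp(-r*dt) * [p*12.970000 + (1-p)*31.148102] = 22.270977; exercise = 22.490370; V(1,1) = max -> 22.490370
  V(0,0) = exp(-r*dt) * [p*7.275862 + (1-p)*22.490370] = 15.067145; exercise = 12.970000; V(0,0) = max -> 15.067145


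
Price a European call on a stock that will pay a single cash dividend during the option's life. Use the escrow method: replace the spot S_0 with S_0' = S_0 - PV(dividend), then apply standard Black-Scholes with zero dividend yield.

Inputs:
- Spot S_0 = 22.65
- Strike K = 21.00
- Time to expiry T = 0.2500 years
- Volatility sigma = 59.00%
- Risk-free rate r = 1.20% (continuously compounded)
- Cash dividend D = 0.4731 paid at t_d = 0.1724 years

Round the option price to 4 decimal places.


PV(D) = D * exp(-r * t_d) = 0.4731 * 0.99793334 = 0.47212226
S_0' = S_0 - PV(D) = 22.6500 - 0.47212226 = 22.17787774
d1 = (ln(S_0'/K) + (r + sigma^2/2)*T) / (sigma*sqrt(T)) = 0.34266222
d2 = d1 - sigma*sqrt(T) = 0.04766222
exp(-rT) = 0.99700450
N(d1) = 0.63407371; N(d2) = 0.51900728
C = S_0' * N(d1) - K * exp(-rT) * N(d2) = 22.17787774 * 0.63407371 - 21.0000 * 0.99700450 * 0.51900728 = 3.1959

Answer: Price = 3.1959


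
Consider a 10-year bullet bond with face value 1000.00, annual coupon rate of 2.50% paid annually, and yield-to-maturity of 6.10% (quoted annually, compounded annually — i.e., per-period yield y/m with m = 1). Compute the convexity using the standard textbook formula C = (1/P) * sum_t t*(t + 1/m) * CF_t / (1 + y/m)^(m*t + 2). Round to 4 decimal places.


Answer: Convexity = 81.8653

Derivation:
Coupon per period c = face * coupon_rate / m = 25.000000
Periods per year m = 1; per-period yield y/m = 0.061000
Number of cashflows N = 10
Cashflows (t years, CF_t, discount factor 1/(1+y/m)^(m*t), PV):
  t = 1.0000: CF_t = 25.000000, DF = 0.942507, PV = 23.562677
  t = 2.0000: CF_t = 25.000000, DF = 0.888320, PV = 22.207989
  t = 3.0000: CF_t = 25.000000, DF = 0.837247, PV = 20.931187
  t = 4.0000: CF_t = 25.000000, DF = 0.789112, PV = 19.727792
  t = 5.0000: CF_t = 25.000000, DF = 0.743743, PV = 18.593583
  t = 6.0000: CF_t = 25.000000, DF = 0.700983, PV = 17.524584
  t = 7.0000: CF_t = 25.000000, DF = 0.660682, PV = 16.517044
  t = 8.0000: CF_t = 25.000000, DF = 0.622697, PV = 15.567431
  t = 9.0000: CF_t = 25.000000, DF = 0.586897, PV = 14.672413
  t = 10.0000: CF_t = 1025.000000, DF = 0.553154, PV = 566.982985
Price P = sum_t PV_t = 736.287685
Convexity numerator sum_t t*(t + 1/m) * CF_t / (1+y/m)^(m*t + 2):
  t = 1.0000: term = 41.862374
  t = 2.0000: term = 118.366750
  t = 3.0000: term = 223.122997
  t = 4.0000: term = 350.491670
  t = 5.0000: term = 495.511315
  t = 6.0000: term = 653.832084
  t = 7.0000: term = 821.655148
  t = 8.0000: term = 995.677438
  t = 9.0000: term = 1173.041279
  t = 10.0000: term = 55402.829297
Convexity = (1/P) * sum = 60276.390353 / 736.287685 = 81.865270


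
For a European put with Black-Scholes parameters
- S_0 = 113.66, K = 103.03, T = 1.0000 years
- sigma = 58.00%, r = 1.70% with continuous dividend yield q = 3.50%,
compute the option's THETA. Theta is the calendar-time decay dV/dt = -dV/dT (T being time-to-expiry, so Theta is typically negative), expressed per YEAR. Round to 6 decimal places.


d1 = 0.4282609102; d2 = -0.1517390898
phi(d1) = 0.3639851398; exp(-qT) = 0.9656054163; exp(-rT) = 0.9831436846
Theta = -S*exp(-qT)*phi(d1)*sigma/(2*sqrt(T)) + r*K*exp(-rT)*N(-d2) - q*S*exp(-qT)*N(-d1)
N(-d1) = 0.3342305875; N(-d2) = 0.5603036375; sqrt(T) = 1.0000000000
Term 1 = -113.6600 * 0.9656054163 * 0.3639851398 * 0.5800 / (2 * 1.0000000000) = -11.5848121522
Term 2 = 0.0170 * 103.0300 * 0.9831436846 * 0.5603036375 = 0.9648350167
Term 3 = -0.0350 * 113.6600 * 0.9656054163 * 0.3342305875 = -1.2838715688
Theta = -11.5848121522 + (0.9648350167) + (-1.2838715688) = -11.903849

Answer: Theta = -11.903849


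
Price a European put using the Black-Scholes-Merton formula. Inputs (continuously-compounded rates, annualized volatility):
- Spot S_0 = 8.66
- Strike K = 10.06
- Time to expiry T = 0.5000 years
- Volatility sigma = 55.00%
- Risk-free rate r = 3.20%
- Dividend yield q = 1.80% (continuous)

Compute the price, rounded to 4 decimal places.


Answer: Price = 2.1775

Derivation:
d1 = (ln(S/K) + (r - q + 0.5*sigma^2) * T) / (sigma * sqrt(T)) = -0.17286175
d2 = d1 - sigma * sqrt(T) = -0.56177048
exp(-rT) = 0.98412732; exp(-qT) = 0.99104038
P = K * exp(-rT) * N(-d2) - S_0 * exp(-qT) * N(-d1)
N(-d1) = 0.56861995; N(-d2) = 0.71286379
P = 10.0600 * 0.98412732 * 0.71286379 - 8.6600 * 0.99104038 * 0.56861995 = 2.1775


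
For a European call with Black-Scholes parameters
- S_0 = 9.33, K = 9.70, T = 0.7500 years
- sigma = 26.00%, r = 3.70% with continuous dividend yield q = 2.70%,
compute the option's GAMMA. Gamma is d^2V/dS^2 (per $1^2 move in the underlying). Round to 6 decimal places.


d1 = -0.0268284484; d2 = -0.2519950534
phi(d1) = 0.3987987338; exp(-qT) = 0.9799536543; exp(-rT) = 0.9726314943
Gamma = exp(-qT) * phi(d1) / (S * sigma * sqrt(T)) = 0.9799536543 * 0.3987987338 / (9.3300 * 0.2600 * 0.8660254038) = 0.186026

Answer: Gamma = 0.186026


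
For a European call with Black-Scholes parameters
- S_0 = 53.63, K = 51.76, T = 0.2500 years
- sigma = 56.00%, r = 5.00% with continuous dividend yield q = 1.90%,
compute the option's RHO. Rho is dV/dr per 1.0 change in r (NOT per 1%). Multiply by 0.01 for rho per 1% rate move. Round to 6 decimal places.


Answer: Rho = 6.463203

Derivation:
d1 = 0.2944320100; d2 = 0.0144320100
phi(d1) = 0.3820194951; exp(-qT) = 0.9952612634; exp(-rT) = 0.9875778005
N(d2) = 0.5057573391
Rho = K*T*exp(-rT)*N(d2) = 51.7600 * 0.2500 * 0.9875778005 * 0.5057573391 = 6.463203


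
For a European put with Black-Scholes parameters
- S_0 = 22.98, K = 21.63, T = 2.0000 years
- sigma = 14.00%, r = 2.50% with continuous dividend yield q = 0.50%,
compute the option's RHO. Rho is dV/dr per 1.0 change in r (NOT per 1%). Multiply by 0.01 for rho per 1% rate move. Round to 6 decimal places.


Answer: Rho = -14.045973

Derivation:
d1 = 0.6068139497; d2 = 0.4088240510
phi(d1) = 0.3318573344; exp(-qT) = 0.9900498337; exp(-rT) = 0.9512294245
N(-d2) = 0.3413343942
Rho = -K*T*exp(-rT)*N(-d2) = -21.6300 * 2.0000 * 0.9512294245 * 0.3413343942 = -14.045973


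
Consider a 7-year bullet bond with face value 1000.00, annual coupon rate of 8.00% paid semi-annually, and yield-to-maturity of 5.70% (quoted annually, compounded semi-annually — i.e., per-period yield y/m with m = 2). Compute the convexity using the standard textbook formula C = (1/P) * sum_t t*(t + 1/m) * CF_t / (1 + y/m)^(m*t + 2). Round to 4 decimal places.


Answer: Convexity = 36.5454

Derivation:
Coupon per period c = face * coupon_rate / m = 40.000000
Periods per year m = 2; per-period yield y/m = 0.028500
Number of cashflows N = 14
Cashflows (t years, CF_t, discount factor 1/(1+y/m)^(m*t), PV):
  t = 0.5000: CF_t = 40.000000, DF = 0.972290, PV = 38.891590
  t = 1.0000: CF_t = 40.000000, DF = 0.945347, PV = 37.813894
  t = 1.5000: CF_t = 40.000000, DF = 0.919152, PV = 36.766061
  t = 2.0000: CF_t = 40.000000, DF = 0.893682, PV = 35.747264
  t = 2.5000: CF_t = 40.000000, DF = 0.868917, PV = 34.756698
  t = 3.0000: CF_t = 40.000000, DF = 0.844840, PV = 33.793581
  t = 3.5000: CF_t = 40.000000, DF = 0.821429, PV = 32.857152
  t = 4.0000: CF_t = 40.000000, DF = 0.798667, PV = 31.946672
  t = 4.5000: CF_t = 40.000000, DF = 0.776536, PV = 31.061422
  t = 5.0000: CF_t = 40.000000, DF = 0.755018, PV = 30.200702
  t = 5.5000: CF_t = 40.000000, DF = 0.734096, PV = 29.363832
  t = 6.0000: CF_t = 40.000000, DF = 0.713754, PV = 28.550153
  t = 6.5000: CF_t = 40.000000, DF = 0.693976, PV = 27.759021
  t = 7.0000: CF_t = 1040.000000, DF = 0.674745, PV = 701.735092
Price P = sum_t PV_t = 1131.243132
Convexity numerator sum_t t*(t + 1/m) * CF_t / (1+y/m)^(m*t + 2):
  t = 0.5000: term = 18.383030
  t = 1.0000: term = 53.620896
  t = 1.5000: term = 104.270094
  t = 2.0000: term = 168.967905
  t = 2.5000: term = 246.428641
  t = 3.0000: term = 335.440056
  t = 3.5000: term = 434.859901
  t = 4.0000: term = 543.612627
  t = 4.5000: term = 660.686227
  t = 5.0000: term = 785.129206
  t = 5.5000: term = 916.047688
  t = 6.0000: term = 1052.602638
  t = 6.5000: term = 1194.007205
  t = 7.0000: term = 34827.628736
Convexity = (1/P) * sum = 41341.684850 / 1131.243132 = 36.545358


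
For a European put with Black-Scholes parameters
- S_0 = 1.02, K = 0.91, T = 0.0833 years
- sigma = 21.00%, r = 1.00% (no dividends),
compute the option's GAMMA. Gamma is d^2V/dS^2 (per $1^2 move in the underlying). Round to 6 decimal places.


Answer: Gamma = 1.008303

Derivation:
d1 = 1.9268064833; d2 = 1.8661968306
phi(d1) = 0.0623351289; exp(-qT) = 1.0000000000; exp(-rT) = 0.9991673468
Gamma = exp(-qT) * phi(d1) / (S * sigma * sqrt(T)) = 1.0000000000 * 0.0623351289 / (1.0200 * 0.2100 * 0.2886173938) = 1.008303


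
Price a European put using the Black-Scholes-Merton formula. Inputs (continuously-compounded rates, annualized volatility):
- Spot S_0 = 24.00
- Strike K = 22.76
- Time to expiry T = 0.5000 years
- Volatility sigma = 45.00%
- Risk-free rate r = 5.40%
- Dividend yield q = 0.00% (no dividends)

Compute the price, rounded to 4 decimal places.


Answer: Price = 2.0850

Derivation:
d1 = (ln(S/K) + (r - q + 0.5*sigma^2) * T) / (sigma * sqrt(T)) = 0.41066946
d2 = d1 - sigma * sqrt(T) = 0.09247141
exp(-rT) = 0.97336124; exp(-qT) = 1.00000000
P = K * exp(-rT) * N(-d2) - S_0 * exp(-qT) * N(-d1)
N(-d1) = 0.34065746; N(-d2) = 0.46316175
P = 22.7600 * 0.97336124 * 0.46316175 - 24.0000 * 1.00000000 * 0.34065746 = 2.0850


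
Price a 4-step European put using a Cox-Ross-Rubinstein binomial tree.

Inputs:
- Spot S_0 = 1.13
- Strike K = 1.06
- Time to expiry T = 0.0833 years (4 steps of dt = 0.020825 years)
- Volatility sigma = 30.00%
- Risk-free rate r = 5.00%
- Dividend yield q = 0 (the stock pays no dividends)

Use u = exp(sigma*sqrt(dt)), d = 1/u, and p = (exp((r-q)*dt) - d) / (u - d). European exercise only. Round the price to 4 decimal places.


Answer: Price = V(0,0) = 0.0126

Derivation:
dt = T/N = 0.020825
u = exp(sigma*sqrt(dt)) = 1.044243; d = 1/u = 0.957631
p = (exp((r-q)*dt) - d) / (u - d) = 0.501207
Discount per step: exp(-r*dt) = 0.998959
Stock lattice S(k, i) with i counting down-moves:
  k=0: S(0,0) = 1.1300
  k=1: S(1,0) = 1.1800; S(1,1) = 1.0821
  k=2: S(2,0) = 1.2322; S(2,1) = 1.1300; S(2,2) = 1.0363
  k=3: S(3,0) = 1.2867; S(3,1) = 1.1800; S(3,2) = 1.0821; S(3,3) = 0.9924
  k=4: S(4,0) = 1.3436; S(4,1) = 1.2322; S(4,2) = 1.1300; S(4,3) = 1.0363; S(4,4) = 0.9503
Terminal payoffs V(N, i) = max(K - S_T, 0):
  V(4,0) = 0.000000; V(4,1) = 0.000000; V(4,2) = 0.000000; V(4,3) = 0.023725; V(4,4) = 0.109676
Backward induction: V(k, i) = exp(-r*dt) * [p * V(k+1, i) + (1-p) * V(k+1, i+1)].
  V(3,0) = exp(-r*dt) * [p*0.000000 + (1-p)*0.000000] = 0.000000
  V(3,1) = exp(-r*dt) * [p*0.000000 + (1-p)*0.000000] = 0.000000
  V(3,2) = exp(-r*dt) * [p*0.000000 + (1-p)*0.023725] = 0.011822
  V(3,3) = exp(-r*dt) * [p*0.023725 + (1-p)*0.109676] = 0.066528
  V(2,0) = exp(-r*dt) * [p*0.000000 + (1-p)*0.000000] = 0.000000
  V(2,1) = exp(-r*dt) * [p*0.000000 + (1-p)*0.011822] = 0.005890
  V(2,2) = exp(-r*dt) * [p*0.011822 + (1-p)*0.066528] = 0.039068
  V(1,0) = exp(-r*dt) * [p*0.000000 + (1-p)*0.005890] = 0.002935
  V(1,1) = exp(-r*dt) * [p*0.005890 + (1-p)*0.039068] = 0.022416
  V(0,0) = exp(-r*dt) * [p*0.002935 + (1-p)*0.022416] = 0.012639


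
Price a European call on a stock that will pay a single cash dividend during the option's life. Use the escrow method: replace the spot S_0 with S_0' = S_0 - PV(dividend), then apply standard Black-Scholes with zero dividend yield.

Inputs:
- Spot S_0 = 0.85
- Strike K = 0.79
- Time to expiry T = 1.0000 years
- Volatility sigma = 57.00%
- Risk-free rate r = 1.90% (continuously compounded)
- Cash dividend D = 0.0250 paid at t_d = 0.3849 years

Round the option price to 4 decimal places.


PV(D) = D * exp(-r * t_d) = 0.0250 * 0.99271358 = 0.02481784
S_0' = S_0 - PV(D) = 0.8500 - 0.02481784 = 0.82518216
d1 = (ln(S_0'/K) + (r + sigma^2/2)*T) / (sigma*sqrt(T)) = 0.39477407
d2 = d1 - sigma*sqrt(T) = -0.17522593
exp(-rT) = 0.98117936
N(d1) = 0.65349518; N(d2) = 0.43045105
C = S_0' * N(d1) - K * exp(-rT) * N(d2) = 0.82518216 * 0.65349518 - 0.7900 * 0.98117936 * 0.43045105 = 0.2056

Answer: Price = 0.2056


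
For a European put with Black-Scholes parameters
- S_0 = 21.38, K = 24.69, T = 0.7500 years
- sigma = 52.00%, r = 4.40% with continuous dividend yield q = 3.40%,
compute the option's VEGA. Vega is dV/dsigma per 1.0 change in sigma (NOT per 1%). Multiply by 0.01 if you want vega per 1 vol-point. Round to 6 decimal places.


Answer: Vega = 7.178919

Derivation:
d1 = -0.0778143761; d2 = -0.5281475860
phi(d1) = 0.3977362938; exp(-qT) = 0.9748223790; exp(-rT) = 0.9675385596
Vega = S * exp(-qT) * phi(d1) * sqrt(T) = 21.3800 * 0.9748223790 * 0.3977362938 * 0.8660254038 = 7.178919


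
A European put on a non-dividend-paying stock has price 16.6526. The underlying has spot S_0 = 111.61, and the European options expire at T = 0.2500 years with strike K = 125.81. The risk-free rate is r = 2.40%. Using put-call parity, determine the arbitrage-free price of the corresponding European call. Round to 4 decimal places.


Answer: Call price = 3.2052

Derivation:
Put-call parity: C - P = S_0 * exp(-qT) - K * exp(-rT).
S_0 * exp(-qT) = 111.6100 * 1.00000000 = 111.61000000
K * exp(-rT) = 125.8100 * 0.99401796 = 125.05740006
C = P + S*exp(-qT) - K*exp(-rT)
C = 16.6526 + 111.61000000 - 125.05740006 = 3.2052


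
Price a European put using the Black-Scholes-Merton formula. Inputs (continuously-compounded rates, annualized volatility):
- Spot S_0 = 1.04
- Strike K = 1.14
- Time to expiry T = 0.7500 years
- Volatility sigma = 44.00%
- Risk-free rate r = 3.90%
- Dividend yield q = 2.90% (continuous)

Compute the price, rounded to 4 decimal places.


d1 = (ln(S/K) + (r - q + 0.5*sigma^2) * T) / (sigma * sqrt(T)) = -0.03072435
d2 = d1 - sigma * sqrt(T) = -0.41177553
exp(-rT) = 0.97117364; exp(-qT) = 0.97848483
P = K * exp(-rT) * N(-d2) - S_0 * exp(-qT) * N(-d1)
N(-d1) = 0.51225531; N(-d2) = 0.65974802
P = 1.1400 * 0.97117364 * 0.65974802 - 1.0400 * 0.97848483 * 0.51225531 = 0.2091

Answer: Price = 0.2091


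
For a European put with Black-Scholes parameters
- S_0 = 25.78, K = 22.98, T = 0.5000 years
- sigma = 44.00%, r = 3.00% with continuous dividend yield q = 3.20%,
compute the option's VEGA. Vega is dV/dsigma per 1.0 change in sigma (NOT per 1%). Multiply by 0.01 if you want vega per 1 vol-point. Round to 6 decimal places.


d1 = 0.5218921327; d2 = 0.2107651490
phi(d1) = 0.3481491732; exp(-qT) = 0.9841273201; exp(-rT) = 0.9851119396
Vega = S * exp(-qT) * phi(d1) * sqrt(T) = 25.7800 * 0.9841273201 * 0.3481491732 * 0.7071067812 = 6.245750

Answer: Vega = 6.245750


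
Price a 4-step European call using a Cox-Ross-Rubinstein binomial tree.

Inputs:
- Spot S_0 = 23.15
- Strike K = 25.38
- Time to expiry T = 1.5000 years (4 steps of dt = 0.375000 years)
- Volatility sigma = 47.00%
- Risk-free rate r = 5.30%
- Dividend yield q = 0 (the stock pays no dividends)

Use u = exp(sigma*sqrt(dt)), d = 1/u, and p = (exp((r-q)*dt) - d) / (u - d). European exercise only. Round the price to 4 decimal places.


Answer: Price = V(0,0) = 5.1361

Derivation:
dt = T/N = 0.375000
u = exp(sigma*sqrt(dt)) = 1.333511; d = 1/u = 0.749900
p = (exp((r-q)*dt) - d) / (u - d) = 0.462935
Discount per step: exp(-r*dt) = 0.980321
Stock lattice S(k, i) with i counting down-moves:
  k=0: S(0,0) = 23.1500
  k=1: S(1,0) = 30.8708; S(1,1) = 17.3602
  k=2: S(2,0) = 41.1665; S(2,1) = 23.1500; S(2,2) = 13.0184
  k=3: S(3,0) = 54.8960; S(3,1) = 30.8708; S(3,2) = 17.3602; S(3,3) = 9.7625
  k=4: S(4,0) = 73.2044; S(4,1) = 41.1665; S(4,2) = 23.1500; S(4,3) = 13.0184; S(4,4) = 7.3209
Terminal payoffs V(N, i) = max(S_T - K, 0):
  V(4,0) = 47.824358; V(4,1) = 15.786502; V(4,2) = 0.000000; V(4,3) = 0.000000; V(4,4) = 0.000000
Backward induction: V(k, i) = exp(-r*dt) * [p * V(k+1, i) + (1-p) * V(k+1, i+1)].
  V(3,0) = exp(-r*dt) * [p*47.824358 + (1-p)*15.786502] = 30.015416
  V(3,1) = exp(-r*dt) * [p*15.786502 + (1-p)*0.000000] = 7.164306
  V(3,2) = exp(-r*dt) * [p*0.000000 + (1-p)*0.000000] = 0.000000
  V(3,3) = exp(-r*dt) * [p*0.000000 + (1-p)*0.000000] = 0.000000
  V(2,0) = exp(-r*dt) * [p*30.015416 + (1-p)*7.164306] = 17.393722
  V(2,1) = exp(-r*dt) * [p*7.164306 + (1-p)*0.000000] = 3.251340
  V(2,2) = exp(-r*dt) * [p*0.000000 + (1-p)*0.000000] = 0.000000
  V(1,0) = exp(-r*dt) * [p*17.393722 + (1-p)*3.251340] = 9.605521
  V(1,1) = exp(-r*dt) * [p*3.251340 + (1-p)*0.000000] = 1.475539
  V(0,0) = exp(-r*dt) * [p*9.605521 + (1-p)*1.475539] = 5.136089


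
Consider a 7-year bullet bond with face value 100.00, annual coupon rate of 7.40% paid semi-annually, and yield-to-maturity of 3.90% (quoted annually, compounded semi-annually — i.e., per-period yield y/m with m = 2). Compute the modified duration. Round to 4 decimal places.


Coupon per period c = face * coupon_rate / m = 3.700000
Periods per year m = 2; per-period yield y/m = 0.019500
Number of cashflows N = 14
Cashflows (t years, CF_t, discount factor 1/(1+y/m)^(m*t), PV):
  t = 0.5000: CF_t = 3.700000, DF = 0.980873, PV = 3.629230
  t = 1.0000: CF_t = 3.700000, DF = 0.962112, PV = 3.559814
  t = 1.5000: CF_t = 3.700000, DF = 0.943709, PV = 3.491725
  t = 2.0000: CF_t = 3.700000, DF = 0.925659, PV = 3.424939
  t = 2.5000: CF_t = 3.700000, DF = 0.907954, PV = 3.359430
  t = 3.0000: CF_t = 3.700000, DF = 0.890588, PV = 3.295174
  t = 3.5000: CF_t = 3.700000, DF = 0.873553, PV = 3.232147
  t = 4.0000: CF_t = 3.700000, DF = 0.856845, PV = 3.170326
  t = 4.5000: CF_t = 3.700000, DF = 0.840456, PV = 3.109687
  t = 5.0000: CF_t = 3.700000, DF = 0.824380, PV = 3.050208
  t = 5.5000: CF_t = 3.700000, DF = 0.808613, PV = 2.991866
  t = 6.0000: CF_t = 3.700000, DF = 0.793146, PV = 2.934641
  t = 6.5000: CF_t = 3.700000, DF = 0.777976, PV = 2.878510
  t = 7.0000: CF_t = 103.700000, DF = 0.763095, PV = 79.132983
Price P = sum_t PV_t = 121.260678
First compute Macaulay numerator sum_t t * PV_t:
  t * PV_t at t = 0.5000: 1.814615
  t * PV_t at t = 1.0000: 3.559814
  t * PV_t at t = 1.5000: 5.237588
  t * PV_t at t = 2.0000: 6.849877
  t * PV_t at t = 2.5000: 8.398575
  t * PV_t at t = 3.0000: 9.885522
  t * PV_t at t = 3.5000: 11.312515
  t * PV_t at t = 4.0000: 12.681303
  t * PV_t at t = 4.5000: 13.993591
  t * PV_t at t = 5.0000: 15.251039
  t * PV_t at t = 5.5000: 16.455265
  t * PV_t at t = 6.0000: 17.607845
  t * PV_t at t = 6.5000: 18.710315
  t * PV_t at t = 7.0000: 553.930878
Macaulay duration D = 695.688740 / 121.260678 = 5.737134
Modified duration = D / (1 + y/m) = 5.737134 / (1 + 0.019500) = 5.627400

Answer: Modified duration = 5.6274


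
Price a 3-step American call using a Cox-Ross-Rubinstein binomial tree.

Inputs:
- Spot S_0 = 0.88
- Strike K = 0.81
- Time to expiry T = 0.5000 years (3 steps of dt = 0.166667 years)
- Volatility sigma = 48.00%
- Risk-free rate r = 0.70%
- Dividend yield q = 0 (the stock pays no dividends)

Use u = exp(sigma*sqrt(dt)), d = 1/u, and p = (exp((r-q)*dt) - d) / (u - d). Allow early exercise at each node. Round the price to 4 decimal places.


dt = T/N = 0.166667
u = exp(sigma*sqrt(dt)) = 1.216477; d = 1/u = 0.822046
p = (exp((r-q)*dt) - d) / (u - d) = 0.454126
Discount per step: exp(-r*dt) = 0.998834
Stock lattice S(k, i) with i counting down-moves:
  k=0: S(0,0) = 0.8800
  k=1: S(1,0) = 1.0705; S(1,1) = 0.7234
  k=2: S(2,0) = 1.3022; S(2,1) = 0.8800; S(2,2) = 0.5947
  k=3: S(3,0) = 1.5841; S(3,1) = 1.0705; S(3,2) = 0.7234; S(3,3) = 0.4888
Terminal payoffs V(N, i) = max(S_T - K, 0):
  V(3,0) = 0.774144; V(3,1) = 0.260500; V(3,2) = 0.000000; V(3,3) = 0.000000
Backward induction: V(k, i) = exp(-r*dt) * [p * V(k+1, i) + (1-p) * V(k+1, i+1)]; then take max(V_cont, immediate exercise) for American.
  V(2,0) = exp(-r*dt) * [p*0.774144 + (1-p)*0.260500] = 0.493183; exercise = 0.492239; V(2,0) = max -> 0.493183
  V(2,1) = exp(-r*dt) * [p*0.260500 + (1-p)*0.000000] = 0.118162; exercise = 0.070000; V(2,1) = max -> 0.118162
  V(2,2) = exp(-r*dt) * [p*0.000000 + (1-p)*0.000000] = 0.000000; exercise = 0.000000; V(2,2) = max -> 0.000000
  V(1,0) = exp(-r*dt) * [p*0.493183 + (1-p)*0.118162] = 0.288132; exercise = 0.260500; V(1,0) = max -> 0.288132
  V(1,1) = exp(-r*dt) * [p*0.118162 + (1-p)*0.000000] = 0.053598; exercise = 0.000000; V(1,1) = max -> 0.053598
  V(0,0) = exp(-r*dt) * [p*0.288132 + (1-p)*0.053598] = 0.159919; exercise = 0.070000; V(0,0) = max -> 0.159919

Answer: Price = V(0,0) = 0.1599


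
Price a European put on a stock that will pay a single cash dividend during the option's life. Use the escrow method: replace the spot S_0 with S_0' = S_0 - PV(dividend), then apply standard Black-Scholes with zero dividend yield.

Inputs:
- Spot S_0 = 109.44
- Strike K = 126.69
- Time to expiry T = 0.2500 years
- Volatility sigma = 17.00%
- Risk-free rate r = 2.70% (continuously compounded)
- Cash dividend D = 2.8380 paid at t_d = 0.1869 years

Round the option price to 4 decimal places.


Answer: Price = 19.3168

Derivation:
PV(D) = D * exp(-r * t_d) = 2.8380 * 0.99496641 = 2.82371467
S_0' = S_0 - PV(D) = 109.4400 - 2.82371467 = 106.61628533
d1 = (ln(S_0'/K) + (r + sigma^2/2)*T) / (sigma*sqrt(T)) = -1.90758103
d2 = d1 - sigma*sqrt(T) = -1.99258103
exp(-rT) = 0.99327273
N(-d1) = 0.97177731; N(-d2) = 0.97684633
P = K * exp(-rT) * N(-d2) - S_0' * N(-d1) = 126.6900 * 0.99327273 * 0.97684633 - 106.61628533 * 0.97177731 = 19.3168


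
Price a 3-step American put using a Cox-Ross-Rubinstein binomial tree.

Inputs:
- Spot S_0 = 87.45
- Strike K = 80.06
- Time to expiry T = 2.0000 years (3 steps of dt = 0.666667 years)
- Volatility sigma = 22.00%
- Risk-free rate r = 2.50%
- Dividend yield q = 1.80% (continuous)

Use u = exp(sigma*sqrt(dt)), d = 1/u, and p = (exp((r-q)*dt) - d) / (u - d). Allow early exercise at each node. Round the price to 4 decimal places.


dt = T/N = 0.666667
u = exp(sigma*sqrt(dt)) = 1.196774; d = 1/u = 0.835580
p = (exp((r-q)*dt) - d) / (u - d) = 0.468163
Discount per step: exp(-r*dt) = 0.983471
Stock lattice S(k, i) with i counting down-moves:
  k=0: S(0,0) = 87.4500
  k=1: S(1,0) = 104.6578; S(1,1) = 73.0715
  k=2: S(2,0) = 125.2517; S(2,1) = 87.4500; S(2,2) = 61.0571
  k=3: S(3,0) = 149.8980; S(3,1) = 104.6578; S(3,2) = 73.0715; S(3,3) = 51.0180
Terminal payoffs V(N, i) = max(K - S_T, 0):
  V(3,0) = 0.000000; V(3,1) = 0.000000; V(3,2) = 6.988534; V(3,3) = 29.041952
Backward induction: V(k, i) = exp(-r*dt) * [p * V(k+1, i) + (1-p) * V(k+1, i+1)]; then take max(V_cont, immediate exercise) for American.
  V(2,0) = exp(-r*dt) * [p*0.000000 + (1-p)*0.000000] = 0.000000; exercise = 0.000000; V(2,0) = max -> 0.000000
  V(2,1) = exp(-r*dt) * [p*0.000000 + (1-p)*6.988534] = 3.655326; exercise = 0.000000; V(2,1) = max -> 3.655326
  V(2,2) = exp(-r*dt) * [p*6.988534 + (1-p)*29.041952] = 18.407979; exercise = 19.002948; V(2,2) = max -> 19.002948
  V(1,0) = exp(-r*dt) * [p*0.000000 + (1-p)*3.655326] = 1.911904; exercise = 0.000000; V(1,0) = max -> 1.911904
  V(1,1) = exp(-r*dt) * [p*3.655326 + (1-p)*19.002948] = 11.622423; exercise = 6.988534; V(1,1) = max -> 11.622423
  V(0,0) = exp(-r*dt) * [p*1.911904 + (1-p)*11.622423] = 6.959353; exercise = 0.000000; V(0,0) = max -> 6.959353

Answer: Price = V(0,0) = 6.9594


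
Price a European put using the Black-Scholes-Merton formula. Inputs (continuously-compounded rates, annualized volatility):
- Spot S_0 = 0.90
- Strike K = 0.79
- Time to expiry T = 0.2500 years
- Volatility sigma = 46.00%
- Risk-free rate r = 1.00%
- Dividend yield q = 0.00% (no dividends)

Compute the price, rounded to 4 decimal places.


d1 = (ln(S/K) + (r - q + 0.5*sigma^2) * T) / (sigma * sqrt(T)) = 0.69266008
d2 = d1 - sigma * sqrt(T) = 0.46266008
exp(-rT) = 0.99750312; exp(-qT) = 1.00000000
P = K * exp(-rT) * N(-d2) - S_0 * exp(-qT) * N(-d1)
N(-d1) = 0.24426145; N(-d2) = 0.32180402
P = 0.7900 * 0.99750312 * 0.32180402 - 0.9000 * 1.00000000 * 0.24426145 = 0.0338

Answer: Price = 0.0338


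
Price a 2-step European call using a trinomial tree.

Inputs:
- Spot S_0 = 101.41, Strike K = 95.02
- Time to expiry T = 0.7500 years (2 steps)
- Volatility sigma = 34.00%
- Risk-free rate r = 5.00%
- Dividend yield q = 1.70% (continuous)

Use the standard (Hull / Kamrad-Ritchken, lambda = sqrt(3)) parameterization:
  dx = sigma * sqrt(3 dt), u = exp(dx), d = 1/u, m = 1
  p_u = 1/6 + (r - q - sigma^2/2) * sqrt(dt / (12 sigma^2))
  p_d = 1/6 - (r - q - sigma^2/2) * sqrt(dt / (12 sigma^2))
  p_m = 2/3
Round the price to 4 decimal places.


Answer: Price = V(0,0) = 15.6203

Derivation:
dt = T/N = 0.375000; dx = sigma*sqrt(3*dt) = 0.360624
u = exp(dx) = 1.434225; d = 1/u = 0.697241
p_u = 0.153772, p_m = 0.666667, p_d = 0.179561
Discount per step: exp(-r*dt) = 0.981425
Stock lattice S(k, j) with j the centered position index:
  k=0: S(0,+0) = 101.4100
  k=1: S(1,-1) = 70.7072; S(1,+0) = 101.4100; S(1,+1) = 145.4447
  k=2: S(2,-2) = 49.2999; S(2,-1) = 70.7072; S(2,+0) = 101.4100; S(2,+1) = 145.4447; S(2,+2) = 208.6004
Terminal payoffs V(N, j) = max(S_T - K, 0):
  V(2,-2) = 0.000000; V(2,-1) = 0.000000; V(2,+0) = 6.390000; V(2,+1) = 50.424732; V(2,+2) = 113.580434
Backward induction: V(k, j) = exp(-r*dt) * [p_u * V(k+1, j+1) + p_m * V(k+1, j) + p_d * V(k+1, j-1)]
  V(1,-1) = exp(-r*dt) * [p_u*6.390000 + p_m*0.000000 + p_d*0.000000] = 0.964353
  V(1,+0) = exp(-r*dt) * [p_u*50.424732 + p_m*6.390000 + p_d*0.000000] = 11.790768
  V(1,+1) = exp(-r*dt) * [p_u*113.580434 + p_m*50.424732 + p_d*6.390000] = 51.259237
  V(0,+0) = exp(-r*dt) * [p_u*51.259237 + p_m*11.790768 + p_d*0.964353] = 15.620283


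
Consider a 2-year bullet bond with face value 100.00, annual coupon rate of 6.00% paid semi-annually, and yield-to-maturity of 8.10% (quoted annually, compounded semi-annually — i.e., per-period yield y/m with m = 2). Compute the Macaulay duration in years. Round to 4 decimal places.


Answer: Macaulay duration = 1.9124 years

Derivation:
Coupon per period c = face * coupon_rate / m = 3.000000
Periods per year m = 2; per-period yield y/m = 0.040500
Number of cashflows N = 4
Cashflows (t years, CF_t, discount factor 1/(1+y/m)^(m*t), PV):
  t = 0.5000: CF_t = 3.000000, DF = 0.961076, PV = 2.883229
  t = 1.0000: CF_t = 3.000000, DF = 0.923668, PV = 2.771004
  t = 1.5000: CF_t = 3.000000, DF = 0.887715, PV = 2.663146
  t = 2.0000: CF_t = 103.000000, DF = 0.853162, PV = 87.875718
Price P = sum_t PV_t = 96.193097
Macaulay numerator sum_t t * PV_t:
  t * PV_t at t = 0.5000: 1.441615
  t * PV_t at t = 1.0000: 2.771004
  t * PV_t at t = 1.5000: 3.994719
  t * PV_t at t = 2.0000: 175.751436
Macaulay duration D = (sum_t t * PV_t) / P = 183.958773 / 96.193097 = 1.912391


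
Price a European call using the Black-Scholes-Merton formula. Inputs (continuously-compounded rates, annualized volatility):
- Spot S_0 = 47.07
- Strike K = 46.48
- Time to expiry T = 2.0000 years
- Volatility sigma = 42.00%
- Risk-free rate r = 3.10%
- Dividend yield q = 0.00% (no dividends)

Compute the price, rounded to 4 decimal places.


d1 = (ln(S/K) + (r - q + 0.5*sigma^2) * T) / (sigma * sqrt(T)) = 0.42260362
d2 = d1 - sigma * sqrt(T) = -0.17136608
exp(-rT) = 0.93988289; exp(-qT) = 1.00000000
C = S_0 * exp(-qT) * N(d1) - K * exp(-rT) * N(d2)
N(d1) = 0.66370776; N(d2) = 0.43196796
C = 47.0700 * 1.00000000 * 0.66370776 - 46.4800 * 0.93988289 * 0.43196796 = 12.3699

Answer: Price = 12.3699


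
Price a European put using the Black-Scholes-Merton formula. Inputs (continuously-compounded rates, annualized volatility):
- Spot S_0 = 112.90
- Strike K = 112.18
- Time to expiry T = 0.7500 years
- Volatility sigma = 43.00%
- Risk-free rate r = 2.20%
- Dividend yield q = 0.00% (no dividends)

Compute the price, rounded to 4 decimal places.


Answer: Price = 15.2404

Derivation:
d1 = (ln(S/K) + (r - q + 0.5*sigma^2) * T) / (sigma * sqrt(T)) = 0.24768393
d2 = d1 - sigma * sqrt(T) = -0.12470699
exp(-rT) = 0.98363538; exp(-qT) = 1.00000000
P = K * exp(-rT) * N(-d2) - S_0 * exp(-qT) * N(-d1)
N(-d1) = 0.40218948; N(-d2) = 0.54962224
P = 112.1800 * 0.98363538 * 0.54962224 - 112.9000 * 1.00000000 * 0.40218948 = 15.2404


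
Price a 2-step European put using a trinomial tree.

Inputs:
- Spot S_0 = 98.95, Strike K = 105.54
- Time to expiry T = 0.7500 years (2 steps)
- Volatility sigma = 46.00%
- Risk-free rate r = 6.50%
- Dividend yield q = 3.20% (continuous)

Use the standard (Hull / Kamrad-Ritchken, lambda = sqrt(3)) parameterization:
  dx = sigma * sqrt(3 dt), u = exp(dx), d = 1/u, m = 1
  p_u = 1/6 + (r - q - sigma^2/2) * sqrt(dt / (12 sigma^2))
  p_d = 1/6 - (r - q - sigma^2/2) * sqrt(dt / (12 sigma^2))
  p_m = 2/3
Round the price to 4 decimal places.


Answer: Price = V(0,0) = 16.6628

Derivation:
dt = T/N = 0.375000; dx = sigma*sqrt(3*dt) = 0.487904
u = exp(dx) = 1.628898; d = 1/u = 0.613912
p_u = 0.138690, p_m = 0.666667, p_d = 0.194644
Discount per step: exp(-r*dt) = 0.975920
Stock lattice S(k, j) with j the centered position index:
  k=0: S(0,+0) = 98.9500
  k=1: S(1,-1) = 60.7466; S(1,+0) = 98.9500; S(1,+1) = 161.1795
  k=2: S(2,-2) = 37.2931; S(2,-1) = 60.7466; S(2,+0) = 98.9500; S(2,+1) = 161.1795; S(2,+2) = 262.5449
Terminal payoffs V(N, j) = max(K - S_T, 0):
  V(2,-2) = 68.246938; V(2,-1) = 44.793407; V(2,+0) = 6.590000; V(2,+1) = 0.000000; V(2,+2) = 0.000000
Backward induction: V(k, j) = exp(-r*dt) * [p_u * V(k+1, j+1) + p_m * V(k+1, j) + p_d * V(k+1, j-1)]
  V(1,-1) = exp(-r*dt) * [p_u*6.590000 + p_m*44.793407 + p_d*68.246938] = 42.999080
  V(1,+0) = exp(-r*dt) * [p_u*0.000000 + p_m*6.590000 + p_d*44.793407] = 12.796336
  V(1,+1) = exp(-r*dt) * [p_u*0.000000 + p_m*0.000000 + p_d*6.590000] = 1.251813
  V(0,+0) = exp(-r*dt) * [p_u*1.251813 + p_m*12.796336 + p_d*42.999080] = 16.662848


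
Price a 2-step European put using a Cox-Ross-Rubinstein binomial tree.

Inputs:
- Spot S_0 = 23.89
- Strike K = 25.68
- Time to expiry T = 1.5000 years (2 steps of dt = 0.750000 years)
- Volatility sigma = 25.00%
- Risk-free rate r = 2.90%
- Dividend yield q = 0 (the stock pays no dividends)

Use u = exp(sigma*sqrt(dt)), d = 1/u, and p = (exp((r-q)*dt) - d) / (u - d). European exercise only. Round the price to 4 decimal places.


Answer: Price = V(0,0) = 3.3295

Derivation:
dt = T/N = 0.750000
u = exp(sigma*sqrt(dt)) = 1.241731; d = 1/u = 0.805327
p = (exp((r-q)*dt) - d) / (u - d) = 0.496469
Discount per step: exp(-r*dt) = 0.978485
Stock lattice S(k, i) with i counting down-moves:
  k=0: S(0,0) = 23.8900
  k=1: S(1,0) = 29.6650; S(1,1) = 19.2393
  k=2: S(2,0) = 36.8359; S(2,1) = 23.8900; S(2,2) = 15.4939
Terminal payoffs V(N, i) = max(K - S_T, 0):
  V(2,0) = 0.000000; V(2,1) = 1.790000; V(2,2) = 10.186087
Backward induction: V(k, i) = exp(-r*dt) * [p * V(k+1, i) + (1-p) * V(k+1, i+1)].
  V(1,0) = exp(-r*dt) * [p*0.000000 + (1-p)*1.790000] = 0.881928
  V(1,1) = exp(-r*dt) * [p*1.790000 + (1-p)*10.186087] = 5.888218
  V(0,0) = exp(-r*dt) * [p*0.881928 + (1-p)*5.888218] = 3.329540


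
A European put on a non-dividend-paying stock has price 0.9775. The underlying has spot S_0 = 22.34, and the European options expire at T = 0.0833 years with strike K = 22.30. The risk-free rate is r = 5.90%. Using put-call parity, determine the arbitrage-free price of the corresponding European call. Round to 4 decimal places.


Answer: Call price = 1.1268

Derivation:
Put-call parity: C - P = S_0 * exp(-qT) - K * exp(-rT).
S_0 * exp(-qT) = 22.3400 * 1.00000000 = 22.34000000
K * exp(-rT) = 22.3000 * 0.99509736 = 22.19067107
C = P + S*exp(-qT) - K*exp(-rT)
C = 0.9775 + 22.34000000 - 22.19067107 = 1.1268


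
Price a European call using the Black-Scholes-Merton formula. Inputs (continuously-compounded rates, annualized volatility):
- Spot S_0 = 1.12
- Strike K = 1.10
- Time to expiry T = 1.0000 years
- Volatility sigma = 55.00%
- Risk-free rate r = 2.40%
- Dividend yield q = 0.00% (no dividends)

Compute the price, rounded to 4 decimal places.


Answer: Price = 0.2614

Derivation:
d1 = (ln(S/K) + (r - q + 0.5*sigma^2) * T) / (sigma * sqrt(T)) = 0.35139728
d2 = d1 - sigma * sqrt(T) = -0.19860272
exp(-rT) = 0.97628571; exp(-qT) = 1.00000000
C = S_0 * exp(-qT) * N(d1) - K * exp(-rT) * N(d2)
N(d1) = 0.63735484; N(d2) = 0.42128676
C = 1.1200 * 1.00000000 * 0.63735484 - 1.1000 * 0.97628571 * 0.42128676 = 0.2614


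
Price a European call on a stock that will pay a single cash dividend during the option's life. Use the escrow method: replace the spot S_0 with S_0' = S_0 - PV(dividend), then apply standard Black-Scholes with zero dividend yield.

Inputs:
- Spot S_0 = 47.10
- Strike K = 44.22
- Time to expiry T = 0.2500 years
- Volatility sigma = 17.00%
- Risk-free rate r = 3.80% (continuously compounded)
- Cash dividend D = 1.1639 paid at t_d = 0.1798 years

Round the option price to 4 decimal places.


Answer: Price = 2.8259

Derivation:
PV(D) = D * exp(-r * t_d) = 1.1639 * 0.99319089 = 1.15597487
S_0' = S_0 - PV(D) = 47.1000 - 1.15597487 = 45.94402513
d1 = (ln(S_0'/K) + (r + sigma^2/2)*T) / (sigma*sqrt(T)) = 0.60422512
d2 = d1 - sigma*sqrt(T) = 0.51922512
exp(-rT) = 0.99054498
N(d1) = 0.72715301; N(d2) = 0.69819812
C = S_0' * N(d1) - K * exp(-rT) * N(d2) = 45.94402513 * 0.72715301 - 44.2200 * 0.99054498 * 0.69819812 = 2.8259


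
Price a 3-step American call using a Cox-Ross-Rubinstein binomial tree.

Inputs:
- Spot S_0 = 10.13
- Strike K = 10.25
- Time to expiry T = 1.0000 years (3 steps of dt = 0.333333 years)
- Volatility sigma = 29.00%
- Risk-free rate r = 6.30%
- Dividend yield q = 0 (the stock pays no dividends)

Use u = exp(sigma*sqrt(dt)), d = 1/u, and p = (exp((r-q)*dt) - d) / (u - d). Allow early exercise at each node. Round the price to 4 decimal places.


Answer: Price = V(0,0) = 1.4960

Derivation:
dt = T/N = 0.333333
u = exp(sigma*sqrt(dt)) = 1.182264; d = 1/u = 0.845834
p = (exp((r-q)*dt) - d) / (u - d) = 0.521320
Discount per step: exp(-r*dt) = 0.979219
Stock lattice S(k, i) with i counting down-moves:
  k=0: S(0,0) = 10.1300
  k=1: S(1,0) = 11.9763; S(1,1) = 8.5683
  k=2: S(2,0) = 14.1592; S(2,1) = 10.1300; S(2,2) = 7.2474
  k=3: S(3,0) = 16.7399; S(3,1) = 11.9763; S(3,2) = 8.5683; S(3,3) = 6.1301
Terminal payoffs V(N, i) = max(S_T - K, 0):
  V(3,0) = 6.489916; V(3,1) = 1.726338; V(3,2) = 0.000000; V(3,3) = 0.000000
Backward induction: V(k, i) = exp(-r*dt) * [p * V(k+1, i) + (1-p) * V(k+1, i+1)]; then take max(V_cont, immediate exercise) for American.
  V(2,0) = exp(-r*dt) * [p*6.489916 + (1-p)*1.726338] = 4.122204; exercise = 3.909198; V(2,0) = max -> 4.122204
  V(2,1) = exp(-r*dt) * [p*1.726338 + (1-p)*0.000000] = 0.881272; exercise = 0.000000; V(2,1) = max -> 0.881272
  V(2,2) = exp(-r*dt) * [p*0.000000 + (1-p)*0.000000] = 0.000000; exercise = 0.000000; V(2,2) = max -> 0.000000
  V(1,0) = exp(-r*dt) * [p*4.122204 + (1-p)*0.881272] = 2.517409; exercise = 1.726338; V(1,0) = max -> 2.517409
  V(1,1) = exp(-r*dt) * [p*0.881272 + (1-p)*0.000000] = 0.449877; exercise = 0.000000; V(1,1) = max -> 0.449877
  V(0,0) = exp(-r*dt) * [p*2.517409 + (1-p)*0.449877] = 1.495975; exercise = 0.000000; V(0,0) = max -> 1.495975


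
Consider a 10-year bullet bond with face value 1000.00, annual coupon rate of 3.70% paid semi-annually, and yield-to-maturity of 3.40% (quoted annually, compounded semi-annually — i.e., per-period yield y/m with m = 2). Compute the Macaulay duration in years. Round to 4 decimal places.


Coupon per period c = face * coupon_rate / m = 18.500000
Periods per year m = 2; per-period yield y/m = 0.017000
Number of cashflows N = 20
Cashflows (t years, CF_t, discount factor 1/(1+y/m)^(m*t), PV):
  t = 0.5000: CF_t = 18.500000, DF = 0.983284, PV = 18.190757
  t = 1.0000: CF_t = 18.500000, DF = 0.966848, PV = 17.886684
  t = 1.5000: CF_t = 18.500000, DF = 0.950686, PV = 17.587693
  t = 2.0000: CF_t = 18.500000, DF = 0.934795, PV = 17.293700
  t = 2.5000: CF_t = 18.500000, DF = 0.919169, PV = 17.004621
  t = 3.0000: CF_t = 18.500000, DF = 0.903804, PV = 16.720375
  t = 3.5000: CF_t = 18.500000, DF = 0.888696, PV = 16.440880
  t = 4.0000: CF_t = 18.500000, DF = 0.873841, PV = 16.166057
  t = 4.5000: CF_t = 18.500000, DF = 0.859234, PV = 15.895828
  t = 5.0000: CF_t = 18.500000, DF = 0.844871, PV = 15.630116
  t = 5.5000: CF_t = 18.500000, DF = 0.830748, PV = 15.368846
  t = 6.0000: CF_t = 18.500000, DF = 0.816862, PV = 15.111943
  t = 6.5000: CF_t = 18.500000, DF = 0.803207, PV = 14.859334
  t = 7.0000: CF_t = 18.500000, DF = 0.789781, PV = 14.610948
  t = 7.5000: CF_t = 18.500000, DF = 0.776579, PV = 14.366714
  t = 8.0000: CF_t = 18.500000, DF = 0.763598, PV = 14.126562
  t = 8.5000: CF_t = 18.500000, DF = 0.750834, PV = 13.890425
  t = 9.0000: CF_t = 18.500000, DF = 0.738283, PV = 13.658235
  t = 9.5000: CF_t = 18.500000, DF = 0.725942, PV = 13.429926
  t = 10.0000: CF_t = 1018.500000, DF = 0.713807, PV = 727.012662
Price P = sum_t PV_t = 1025.252303
Macaulay numerator sum_t t * PV_t:
  t * PV_t at t = 0.5000: 9.095379
  t * PV_t at t = 1.0000: 17.886684
  t * PV_t at t = 1.5000: 26.381539
  t * PV_t at t = 2.0000: 34.587400
  t * PV_t at t = 2.5000: 42.511553
  t * PV_t at t = 3.0000: 50.161125
  t * PV_t at t = 3.5000: 57.543080
  t * PV_t at t = 4.0000: 64.664228
  t * PV_t at t = 4.5000: 71.531226
  t * PV_t at t = 5.0000: 78.150580
  t * PV_t at t = 5.5000: 84.528651
  t * PV_t at t = 6.0000: 90.671655
  t * PV_t at t = 6.5000: 96.585670
  t * PV_t at t = 7.0000: 102.276634
  t * PV_t at t = 7.5000: 107.750352
  t * PV_t at t = 8.0000: 113.012496
  t * PV_t at t = 8.5000: 118.068611
  t * PV_t at t = 9.0000: 122.924114
  t * PV_t at t = 9.5000: 127.584298
  t * PV_t at t = 10.0000: 7270.126621
Macaulay duration D = (sum_t t * PV_t) / P = 8686.041894 / 1025.252303 = 8.472102

Answer: Macaulay duration = 8.4721 years
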